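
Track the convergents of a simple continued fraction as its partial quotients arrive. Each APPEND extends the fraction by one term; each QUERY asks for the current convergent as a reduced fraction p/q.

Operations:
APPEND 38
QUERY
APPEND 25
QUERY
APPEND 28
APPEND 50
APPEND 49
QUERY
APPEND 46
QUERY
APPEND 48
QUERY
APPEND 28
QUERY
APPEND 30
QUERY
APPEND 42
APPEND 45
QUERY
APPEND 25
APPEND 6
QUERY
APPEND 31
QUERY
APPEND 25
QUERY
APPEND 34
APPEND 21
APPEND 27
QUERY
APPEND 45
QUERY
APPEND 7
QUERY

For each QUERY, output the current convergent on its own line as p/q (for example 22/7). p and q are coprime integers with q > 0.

APPEND 38: p_0 = 38·1 + 0 = 38, q_0 = 38·0 + 1 = 1 → 38/1
APPEND 25: p_1 = 25·38 + 1 = 951, q_1 = 25·1 + 0 = 25 → 951/25
APPEND 28: p_2 = 28·951 + 38 = 26666, q_2 = 28·25 + 1 = 701 → 26666/701
APPEND 50: p_3 = 50·26666 + 951 = 1334251, q_3 = 50·701 + 25 = 35075 → 1334251/35075
APPEND 49: p_4 = 49·1334251 + 26666 = 65404965, q_4 = 49·35075 + 701 = 1719376 → 65404965/1719376
APPEND 46: p_5 = 46·65404965 + 1334251 = 3009962641, q_5 = 46·1719376 + 35075 = 79126371 → 3009962641/79126371
APPEND 48: p_6 = 48·3009962641 + 65404965 = 144543611733, q_6 = 48·79126371 + 1719376 = 3799785184 → 144543611733/3799785184
APPEND 28: p_7 = 28·144543611733 + 3009962641 = 4050231091165, q_7 = 28·3799785184 + 79126371 = 106473111523 → 4050231091165/106473111523
APPEND 30: p_8 = 30·4050231091165 + 144543611733 = 121651476346683, q_8 = 30·106473111523 + 3799785184 = 3197993130874 → 121651476346683/3197993130874
APPEND 42: p_9 = 42·121651476346683 + 4050231091165 = 5113412237651851, q_9 = 42·3197993130874 + 106473111523 = 134422184608231 → 5113412237651851/134422184608231
APPEND 45: p_10 = 45·5113412237651851 + 121651476346683 = 230225202170679978, q_10 = 45·134422184608231 + 3197993130874 = 6052196300501269 → 230225202170679978/6052196300501269
APPEND 25: p_11 = 25·230225202170679978 + 5113412237651851 = 5760743466504651301, q_11 = 25·6052196300501269 + 134422184608231 = 151439329697139956 → 5760743466504651301/151439329697139956
APPEND 6: p_12 = 6·5760743466504651301 + 230225202170679978 = 34794686001198587784, q_12 = 6·151439329697139956 + 6052196300501269 = 914688174483341005 → 34794686001198587784/914688174483341005
APPEND 31: p_13 = 31·34794686001198587784 + 5760743466504651301 = 1084396009503660872605, q_13 = 31·914688174483341005 + 151439329697139956 = 28506772738680711111 → 1084396009503660872605/28506772738680711111
APPEND 25: p_14 = 25·1084396009503660872605 + 34794686001198587784 = 27144694923592720402909, q_14 = 25·28506772738680711111 + 914688174483341005 = 713584006641501118780 → 27144694923592720402909/713584006641501118780
APPEND 34: p_15 = 34·27144694923592720402909 + 1084396009503660872605 = 924004023411656154571511, q_15 = 34·713584006641501118780 + 28506772738680711111 = 24290362998549718749631 → 924004023411656154571511/24290362998549718749631
APPEND 21: p_16 = 21·924004023411656154571511 + 27144694923592720402909 = 19431229186568371966404640, q_16 = 21·24290362998549718749631 + 713584006641501118780 = 510811206976185594861031 → 19431229186568371966404640/510811206976185594861031
APPEND 27: p_17 = 27·19431229186568371966404640 + 924004023411656154571511 = 525567192060757699247496791, q_17 = 27·510811206976185594861031 + 24290362998549718749631 = 13816192951355560779997468 → 525567192060757699247496791/13816192951355560779997468
APPEND 45: p_18 = 45·525567192060757699247496791 + 19431229186568371966404640 = 23669954871920664838103760235, q_18 = 45·13816192951355560779997468 + 510811206976185594861031 = 622239494017976420694747091 → 23669954871920664838103760235/622239494017976420694747091
APPEND 7: p_19 = 7·23669954871920664838103760235 + 525567192060757699247496791 = 166215251295505411565973818436, q_19 = 7·622239494017976420694747091 + 13816192951355560779997468 = 4369492651077190505643227105 → 166215251295505411565973818436/4369492651077190505643227105

38/1
951/25
65404965/1719376
3009962641/79126371
144543611733/3799785184
4050231091165/106473111523
121651476346683/3197993130874
230225202170679978/6052196300501269
34794686001198587784/914688174483341005
1084396009503660872605/28506772738680711111
27144694923592720402909/713584006641501118780
525567192060757699247496791/13816192951355560779997468
23669954871920664838103760235/622239494017976420694747091
166215251295505411565973818436/4369492651077190505643227105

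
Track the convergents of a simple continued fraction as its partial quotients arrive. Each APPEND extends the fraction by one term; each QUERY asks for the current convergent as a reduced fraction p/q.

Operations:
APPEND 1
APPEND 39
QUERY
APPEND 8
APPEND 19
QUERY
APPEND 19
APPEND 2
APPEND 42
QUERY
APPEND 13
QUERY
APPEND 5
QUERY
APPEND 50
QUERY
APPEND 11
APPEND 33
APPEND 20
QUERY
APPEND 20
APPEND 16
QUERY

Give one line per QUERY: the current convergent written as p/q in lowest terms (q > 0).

40/39
6139/5986
10199608/9945407
132834967/129524371
674374443/657567262
33851557117/33007887471
247257464446870/241095159511243
79567153625800582/77584131335254443

APPEND 1: p_0 = 1·1 + 0 = 1, q_0 = 1·0 + 1 = 1 → 1/1
APPEND 39: p_1 = 39·1 + 1 = 40, q_1 = 39·1 + 0 = 39 → 40/39
APPEND 8: p_2 = 8·40 + 1 = 321, q_2 = 8·39 + 1 = 313 → 321/313
APPEND 19: p_3 = 19·321 + 40 = 6139, q_3 = 19·313 + 39 = 5986 → 6139/5986
APPEND 19: p_4 = 19·6139 + 321 = 116962, q_4 = 19·5986 + 313 = 114047 → 116962/114047
APPEND 2: p_5 = 2·116962 + 6139 = 240063, q_5 = 2·114047 + 5986 = 234080 → 240063/234080
APPEND 42: p_6 = 42·240063 + 116962 = 10199608, q_6 = 42·234080 + 114047 = 9945407 → 10199608/9945407
APPEND 13: p_7 = 13·10199608 + 240063 = 132834967, q_7 = 13·9945407 + 234080 = 129524371 → 132834967/129524371
APPEND 5: p_8 = 5·132834967 + 10199608 = 674374443, q_8 = 5·129524371 + 9945407 = 657567262 → 674374443/657567262
APPEND 50: p_9 = 50·674374443 + 132834967 = 33851557117, q_9 = 50·657567262 + 129524371 = 33007887471 → 33851557117/33007887471
APPEND 11: p_10 = 11·33851557117 + 674374443 = 373041502730, q_10 = 11·33007887471 + 657567262 = 363744329443 → 373041502730/363744329443
APPEND 33: p_11 = 33·373041502730 + 33851557117 = 12344221147207, q_11 = 33·363744329443 + 33007887471 = 12036570759090 → 12344221147207/12036570759090
APPEND 20: p_12 = 20·12344221147207 + 373041502730 = 247257464446870, q_12 = 20·12036570759090 + 363744329443 = 241095159511243 → 247257464446870/241095159511243
APPEND 20: p_13 = 20·247257464446870 + 12344221147207 = 4957493510084607, q_13 = 20·241095159511243 + 12036570759090 = 4833939760983950 → 4957493510084607/4833939760983950
APPEND 16: p_14 = 16·4957493510084607 + 247257464446870 = 79567153625800582, q_14 = 16·4833939760983950 + 241095159511243 = 77584131335254443 → 79567153625800582/77584131335254443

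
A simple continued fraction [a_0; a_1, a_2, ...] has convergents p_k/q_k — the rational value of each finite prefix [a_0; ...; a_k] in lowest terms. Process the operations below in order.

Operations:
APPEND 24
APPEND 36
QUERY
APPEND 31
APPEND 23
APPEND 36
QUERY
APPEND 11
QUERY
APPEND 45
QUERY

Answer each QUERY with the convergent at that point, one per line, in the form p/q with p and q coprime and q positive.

APPEND 24: p_0 = 24·1 + 0 = 24, q_0 = 24·0 + 1 = 1 → 24/1
APPEND 36: p_1 = 36·24 + 1 = 865, q_1 = 36·1 + 0 = 36 → 865/36
APPEND 31: p_2 = 31·865 + 24 = 26839, q_2 = 31·36 + 1 = 1117 → 26839/1117
APPEND 23: p_3 = 23·26839 + 865 = 618162, q_3 = 23·1117 + 36 = 25727 → 618162/25727
APPEND 36: p_4 = 36·618162 + 26839 = 22280671, q_4 = 36·25727 + 1117 = 927289 → 22280671/927289
APPEND 11: p_5 = 11·22280671 + 618162 = 245705543, q_5 = 11·927289 + 25727 = 10225906 → 245705543/10225906
APPEND 45: p_6 = 45·245705543 + 22280671 = 11079030106, q_6 = 45·10225906 + 927289 = 461093059 → 11079030106/461093059

865/36
22280671/927289
245705543/10225906
11079030106/461093059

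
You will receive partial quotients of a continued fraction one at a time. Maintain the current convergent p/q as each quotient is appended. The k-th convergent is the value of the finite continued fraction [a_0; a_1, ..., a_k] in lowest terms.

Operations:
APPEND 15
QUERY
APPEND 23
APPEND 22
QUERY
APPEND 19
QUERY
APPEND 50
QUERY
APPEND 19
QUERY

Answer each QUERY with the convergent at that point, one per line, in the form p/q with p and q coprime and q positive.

15/1
7627/507
145259/9656
7270577/483307
138286222/9192489

APPEND 15: p_0 = 15·1 + 0 = 15, q_0 = 15·0 + 1 = 1 → 15/1
APPEND 23: p_1 = 23·15 + 1 = 346, q_1 = 23·1 + 0 = 23 → 346/23
APPEND 22: p_2 = 22·346 + 15 = 7627, q_2 = 22·23 + 1 = 507 → 7627/507
APPEND 19: p_3 = 19·7627 + 346 = 145259, q_3 = 19·507 + 23 = 9656 → 145259/9656
APPEND 50: p_4 = 50·145259 + 7627 = 7270577, q_4 = 50·9656 + 507 = 483307 → 7270577/483307
APPEND 19: p_5 = 19·7270577 + 145259 = 138286222, q_5 = 19·483307 + 9656 = 9192489 → 138286222/9192489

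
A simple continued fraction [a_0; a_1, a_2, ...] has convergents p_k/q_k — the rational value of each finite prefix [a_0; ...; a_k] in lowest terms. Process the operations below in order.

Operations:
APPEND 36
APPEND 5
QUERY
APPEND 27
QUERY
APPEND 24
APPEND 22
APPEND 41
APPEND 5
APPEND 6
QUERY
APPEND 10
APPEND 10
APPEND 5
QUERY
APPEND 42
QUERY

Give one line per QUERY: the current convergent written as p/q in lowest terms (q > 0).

181/5
4923/136
3334402296/92114297
1744649621349/48196695874
73617437638144/2033713365395

APPEND 36: p_0 = 36·1 + 0 = 36, q_0 = 36·0 + 1 = 1 → 36/1
APPEND 5: p_1 = 5·36 + 1 = 181, q_1 = 5·1 + 0 = 5 → 181/5
APPEND 27: p_2 = 27·181 + 36 = 4923, q_2 = 27·5 + 1 = 136 → 4923/136
APPEND 24: p_3 = 24·4923 + 181 = 118333, q_3 = 24·136 + 5 = 3269 → 118333/3269
APPEND 22: p_4 = 22·118333 + 4923 = 2608249, q_4 = 22·3269 + 136 = 72054 → 2608249/72054
APPEND 41: p_5 = 41·2608249 + 118333 = 107056542, q_5 = 41·72054 + 3269 = 2957483 → 107056542/2957483
APPEND 5: p_6 = 5·107056542 + 2608249 = 537890959, q_6 = 5·2957483 + 72054 = 14859469 → 537890959/14859469
APPEND 6: p_7 = 6·537890959 + 107056542 = 3334402296, q_7 = 6·14859469 + 2957483 = 92114297 → 3334402296/92114297
APPEND 10: p_8 = 10·3334402296 + 537890959 = 33881913919, q_8 = 10·92114297 + 14859469 = 936002439 → 33881913919/936002439
APPEND 10: p_9 = 10·33881913919 + 3334402296 = 342153541486, q_9 = 10·936002439 + 92114297 = 9452138687 → 342153541486/9452138687
APPEND 5: p_10 = 5·342153541486 + 33881913919 = 1744649621349, q_10 = 5·9452138687 + 936002439 = 48196695874 → 1744649621349/48196695874
APPEND 42: p_11 = 42·1744649621349 + 342153541486 = 73617437638144, q_11 = 42·48196695874 + 9452138687 = 2033713365395 → 73617437638144/2033713365395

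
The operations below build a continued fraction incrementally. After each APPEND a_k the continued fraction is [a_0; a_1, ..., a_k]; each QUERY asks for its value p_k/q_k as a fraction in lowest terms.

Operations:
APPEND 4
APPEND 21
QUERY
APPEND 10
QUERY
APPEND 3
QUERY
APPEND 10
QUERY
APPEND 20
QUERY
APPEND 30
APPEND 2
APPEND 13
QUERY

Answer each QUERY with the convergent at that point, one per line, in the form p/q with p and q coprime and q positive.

APPEND 4: p_0 = 4·1 + 0 = 4, q_0 = 4·0 + 1 = 1 → 4/1
APPEND 21: p_1 = 21·4 + 1 = 85, q_1 = 21·1 + 0 = 21 → 85/21
APPEND 10: p_2 = 10·85 + 4 = 854, q_2 = 10·21 + 1 = 211 → 854/211
APPEND 3: p_3 = 3·854 + 85 = 2647, q_3 = 3·211 + 21 = 654 → 2647/654
APPEND 10: p_4 = 10·2647 + 854 = 27324, q_4 = 10·654 + 211 = 6751 → 27324/6751
APPEND 20: p_5 = 20·27324 + 2647 = 549127, q_5 = 20·6751 + 654 = 135674 → 549127/135674
APPEND 30: p_6 = 30·549127 + 27324 = 16501134, q_6 = 30·135674 + 6751 = 4076971 → 16501134/4076971
APPEND 2: p_7 = 2·16501134 + 549127 = 33551395, q_7 = 2·4076971 + 135674 = 8289616 → 33551395/8289616
APPEND 13: p_8 = 13·33551395 + 16501134 = 452669269, q_8 = 13·8289616 + 4076971 = 111841979 → 452669269/111841979

85/21
854/211
2647/654
27324/6751
549127/135674
452669269/111841979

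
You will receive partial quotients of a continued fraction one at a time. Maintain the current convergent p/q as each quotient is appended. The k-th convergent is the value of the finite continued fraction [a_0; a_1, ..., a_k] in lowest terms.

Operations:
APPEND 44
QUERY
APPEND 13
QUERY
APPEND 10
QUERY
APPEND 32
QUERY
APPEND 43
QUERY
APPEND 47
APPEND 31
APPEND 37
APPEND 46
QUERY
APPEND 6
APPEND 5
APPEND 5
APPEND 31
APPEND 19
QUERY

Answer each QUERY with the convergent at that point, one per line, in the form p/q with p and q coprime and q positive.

APPEND 44: p_0 = 44·1 + 0 = 44, q_0 = 44·0 + 1 = 1 → 44/1
APPEND 13: p_1 = 13·44 + 1 = 573, q_1 = 13·1 + 0 = 13 → 573/13
APPEND 10: p_2 = 10·573 + 44 = 5774, q_2 = 10·13 + 1 = 131 → 5774/131
APPEND 32: p_3 = 32·5774 + 573 = 185341, q_3 = 32·131 + 13 = 4205 → 185341/4205
APPEND 43: p_4 = 43·185341 + 5774 = 7975437, q_4 = 43·4205 + 131 = 180946 → 7975437/180946
APPEND 47: p_5 = 47·7975437 + 185341 = 375030880, q_5 = 47·180946 + 4205 = 8508667 → 375030880/8508667
APPEND 31: p_6 = 31·375030880 + 7975437 = 11633932717, q_6 = 31·8508667 + 180946 = 263949623 → 11633932717/263949623
APPEND 37: p_7 = 37·11633932717 + 375030880 = 430830541409, q_7 = 37·263949623 + 8508667 = 9774644718 → 430830541409/9774644718
APPEND 46: p_8 = 46·430830541409 + 11633932717 = 19829838837531, q_8 = 46·9774644718 + 263949623 = 449897606651 → 19829838837531/449897606651
APPEND 6: p_9 = 6·19829838837531 + 430830541409 = 119409863566595, q_9 = 6·449897606651 + 9774644718 = 2709160284624 → 119409863566595/2709160284624
APPEND 5: p_10 = 5·119409863566595 + 19829838837531 = 616879156670506, q_10 = 5·2709160284624 + 449897606651 = 13995699029771 → 616879156670506/13995699029771
APPEND 5: p_11 = 5·616879156670506 + 119409863566595 = 3203805646919125, q_11 = 5·13995699029771 + 2709160284624 = 72687655433479 → 3203805646919125/72687655433479
APPEND 31: p_12 = 31·3203805646919125 + 616879156670506 = 99934854211163381, q_12 = 31·72687655433479 + 13995699029771 = 2267313017467620 → 99934854211163381/2267313017467620
APPEND 19: p_13 = 19·99934854211163381 + 3203805646919125 = 1901966035659023364, q_13 = 19·2267313017467620 + 72687655433479 = 43151634987318259 → 1901966035659023364/43151634987318259

44/1
573/13
5774/131
185341/4205
7975437/180946
19829838837531/449897606651
1901966035659023364/43151634987318259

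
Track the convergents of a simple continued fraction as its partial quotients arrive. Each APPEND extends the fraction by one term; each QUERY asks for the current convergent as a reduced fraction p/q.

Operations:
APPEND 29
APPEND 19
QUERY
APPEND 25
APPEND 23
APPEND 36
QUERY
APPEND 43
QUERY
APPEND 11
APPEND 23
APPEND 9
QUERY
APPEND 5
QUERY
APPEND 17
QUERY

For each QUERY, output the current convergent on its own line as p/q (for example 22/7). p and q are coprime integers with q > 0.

552/19
11484113/395288
494135478/17008351
1137417888470/39150402151
5812863988361/200081223533
99956105690607/3440531202212

APPEND 29: p_0 = 29·1 + 0 = 29, q_0 = 29·0 + 1 = 1 → 29/1
APPEND 19: p_1 = 19·29 + 1 = 552, q_1 = 19·1 + 0 = 19 → 552/19
APPEND 25: p_2 = 25·552 + 29 = 13829, q_2 = 25·19 + 1 = 476 → 13829/476
APPEND 23: p_3 = 23·13829 + 552 = 318619, q_3 = 23·476 + 19 = 10967 → 318619/10967
APPEND 36: p_4 = 36·318619 + 13829 = 11484113, q_4 = 36·10967 + 476 = 395288 → 11484113/395288
APPEND 43: p_5 = 43·11484113 + 318619 = 494135478, q_5 = 43·395288 + 10967 = 17008351 → 494135478/17008351
APPEND 11: p_6 = 11·494135478 + 11484113 = 5446974371, q_6 = 11·17008351 + 395288 = 187487149 → 5446974371/187487149
APPEND 23: p_7 = 23·5446974371 + 494135478 = 125774546011, q_7 = 23·187487149 + 17008351 = 4329212778 → 125774546011/4329212778
APPEND 9: p_8 = 9·125774546011 + 5446974371 = 1137417888470, q_8 = 9·4329212778 + 187487149 = 39150402151 → 1137417888470/39150402151
APPEND 5: p_9 = 5·1137417888470 + 125774546011 = 5812863988361, q_9 = 5·39150402151 + 4329212778 = 200081223533 → 5812863988361/200081223533
APPEND 17: p_10 = 17·5812863988361 + 1137417888470 = 99956105690607, q_10 = 17·200081223533 + 39150402151 = 3440531202212 → 99956105690607/3440531202212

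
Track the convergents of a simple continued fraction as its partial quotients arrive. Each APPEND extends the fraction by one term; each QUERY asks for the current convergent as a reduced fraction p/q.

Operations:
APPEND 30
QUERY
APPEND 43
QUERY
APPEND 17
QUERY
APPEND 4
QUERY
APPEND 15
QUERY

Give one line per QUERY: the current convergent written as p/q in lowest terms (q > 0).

APPEND 30: p_0 = 30·1 + 0 = 30, q_0 = 30·0 + 1 = 1 → 30/1
APPEND 43: p_1 = 43·30 + 1 = 1291, q_1 = 43·1 + 0 = 43 → 1291/43
APPEND 17: p_2 = 17·1291 + 30 = 21977, q_2 = 17·43 + 1 = 732 → 21977/732
APPEND 4: p_3 = 4·21977 + 1291 = 89199, q_3 = 4·732 + 43 = 2971 → 89199/2971
APPEND 15: p_4 = 15·89199 + 21977 = 1359962, q_4 = 15·2971 + 732 = 45297 → 1359962/45297

30/1
1291/43
21977/732
89199/2971
1359962/45297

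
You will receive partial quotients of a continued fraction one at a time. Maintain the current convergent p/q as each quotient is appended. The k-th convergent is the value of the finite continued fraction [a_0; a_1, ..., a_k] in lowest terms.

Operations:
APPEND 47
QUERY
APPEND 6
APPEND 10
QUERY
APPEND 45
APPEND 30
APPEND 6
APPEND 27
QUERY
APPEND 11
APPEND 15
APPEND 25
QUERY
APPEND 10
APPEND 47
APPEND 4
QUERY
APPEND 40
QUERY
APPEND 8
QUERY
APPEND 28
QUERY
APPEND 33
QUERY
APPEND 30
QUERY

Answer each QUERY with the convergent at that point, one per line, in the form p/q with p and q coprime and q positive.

47/1
2877/61
638439867/13536610
2665384906987/56513193882
5068336053398386/107462099486643
203993836103631901/4325207657714747
1637019024882453594/34709123361204619
46040526532812332533/976180661771444079
1520974394607689427183/32248670961818859226
45675272364763495148023/968436309516337220859

APPEND 47: p_0 = 47·1 + 0 = 47, q_0 = 47·0 + 1 = 1 → 47/1
APPEND 6: p_1 = 6·47 + 1 = 283, q_1 = 6·1 + 0 = 6 → 283/6
APPEND 10: p_2 = 10·283 + 47 = 2877, q_2 = 10·6 + 1 = 61 → 2877/61
APPEND 45: p_3 = 45·2877 + 283 = 129748, q_3 = 45·61 + 6 = 2751 → 129748/2751
APPEND 30: p_4 = 30·129748 + 2877 = 3895317, q_4 = 30·2751 + 61 = 82591 → 3895317/82591
APPEND 6: p_5 = 6·3895317 + 129748 = 23501650, q_5 = 6·82591 + 2751 = 498297 → 23501650/498297
APPEND 27: p_6 = 27·23501650 + 3895317 = 638439867, q_6 = 27·498297 + 82591 = 13536610 → 638439867/13536610
APPEND 11: p_7 = 11·638439867 + 23501650 = 7046340187, q_7 = 11·13536610 + 498297 = 149401007 → 7046340187/149401007
APPEND 15: p_8 = 15·7046340187 + 638439867 = 106333542672, q_8 = 15·149401007 + 13536610 = 2254551715 → 106333542672/2254551715
APPEND 25: p_9 = 25·106333542672 + 7046340187 = 2665384906987, q_9 = 25·2254551715 + 149401007 = 56513193882 → 2665384906987/56513193882
APPEND 10: p_10 = 10·2665384906987 + 106333542672 = 26760182612542, q_10 = 10·56513193882 + 2254551715 = 567386490535 → 26760182612542/567386490535
APPEND 47: p_11 = 47·26760182612542 + 2665384906987 = 1260393967696461, q_11 = 47·567386490535 + 56513193882 = 26723678249027 → 1260393967696461/26723678249027
APPEND 4: p_12 = 4·1260393967696461 + 26760182612542 = 5068336053398386, q_12 = 4·26723678249027 + 567386490535 = 107462099486643 → 5068336053398386/107462099486643
APPEND 40: p_13 = 40·5068336053398386 + 1260393967696461 = 203993836103631901, q_13 = 40·107462099486643 + 26723678249027 = 4325207657714747 → 203993836103631901/4325207657714747
APPEND 8: p_14 = 8·203993836103631901 + 5068336053398386 = 1637019024882453594, q_14 = 8·4325207657714747 + 107462099486643 = 34709123361204619 → 1637019024882453594/34709123361204619
APPEND 28: p_15 = 28·1637019024882453594 + 203993836103631901 = 46040526532812332533, q_15 = 28·34709123361204619 + 4325207657714747 = 976180661771444079 → 46040526532812332533/976180661771444079
APPEND 33: p_16 = 33·46040526532812332533 + 1637019024882453594 = 1520974394607689427183, q_16 = 33·976180661771444079 + 34709123361204619 = 32248670961818859226 → 1520974394607689427183/32248670961818859226
APPEND 30: p_17 = 30·1520974394607689427183 + 46040526532812332533 = 45675272364763495148023, q_17 = 30·32248670961818859226 + 976180661771444079 = 968436309516337220859 → 45675272364763495148023/968436309516337220859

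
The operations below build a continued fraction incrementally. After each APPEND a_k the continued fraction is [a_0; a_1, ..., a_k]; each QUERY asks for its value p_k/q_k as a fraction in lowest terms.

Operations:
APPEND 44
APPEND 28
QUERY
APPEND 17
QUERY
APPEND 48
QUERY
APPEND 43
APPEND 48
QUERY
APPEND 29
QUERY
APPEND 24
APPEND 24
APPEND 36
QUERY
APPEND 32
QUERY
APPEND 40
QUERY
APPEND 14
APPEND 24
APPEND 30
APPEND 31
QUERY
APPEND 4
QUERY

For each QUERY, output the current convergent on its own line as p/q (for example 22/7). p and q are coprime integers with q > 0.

1233/28
21005/477
1009473/22924
2085569985/47360956
60524957909/1374453933
1260481042712589/28624111217608
40370366321195981/916765755545741
1616075133890551829/36699254333047248
508643388587304224261924/11550721059391453378763
2050963806038842426066793/46575088476543332333065

APPEND 44: p_0 = 44·1 + 0 = 44, q_0 = 44·0 + 1 = 1 → 44/1
APPEND 28: p_1 = 28·44 + 1 = 1233, q_1 = 28·1 + 0 = 28 → 1233/28
APPEND 17: p_2 = 17·1233 + 44 = 21005, q_2 = 17·28 + 1 = 477 → 21005/477
APPEND 48: p_3 = 48·21005 + 1233 = 1009473, q_3 = 48·477 + 28 = 22924 → 1009473/22924
APPEND 43: p_4 = 43·1009473 + 21005 = 43428344, q_4 = 43·22924 + 477 = 986209 → 43428344/986209
APPEND 48: p_5 = 48·43428344 + 1009473 = 2085569985, q_5 = 48·986209 + 22924 = 47360956 → 2085569985/47360956
APPEND 29: p_6 = 29·2085569985 + 43428344 = 60524957909, q_6 = 29·47360956 + 986209 = 1374453933 → 60524957909/1374453933
APPEND 24: p_7 = 24·60524957909 + 2085569985 = 1454684559801, q_7 = 24·1374453933 + 47360956 = 33034255348 → 1454684559801/33034255348
APPEND 24: p_8 = 24·1454684559801 + 60524957909 = 34972954393133, q_8 = 24·33034255348 + 1374453933 = 794196582285 → 34972954393133/794196582285
APPEND 36: p_9 = 36·34972954393133 + 1454684559801 = 1260481042712589, q_9 = 36·794196582285 + 33034255348 = 28624111217608 → 1260481042712589/28624111217608
APPEND 32: p_10 = 32·1260481042712589 + 34972954393133 = 40370366321195981, q_10 = 32·28624111217608 + 794196582285 = 916765755545741 → 40370366321195981/916765755545741
APPEND 40: p_11 = 40·40370366321195981 + 1260481042712589 = 1616075133890551829, q_11 = 40·916765755545741 + 28624111217608 = 36699254333047248 → 1616075133890551829/36699254333047248
APPEND 14: p_12 = 14·1616075133890551829 + 40370366321195981 = 22665422240788921587, q_12 = 14·36699254333047248 + 916765755545741 = 514706326418207213 → 22665422240788921587/514706326418207213
APPEND 24: p_13 = 24·22665422240788921587 + 1616075133890551829 = 545586208912824669917, q_13 = 24·514706326418207213 + 36699254333047248 = 12389651088370020360 → 545586208912824669917/12389651088370020360
APPEND 30: p_14 = 30·545586208912824669917 + 22665422240788921587 = 16390251689625529019097, q_14 = 30·12389651088370020360 + 514706326418207213 = 372204238977518818013 → 16390251689625529019097/372204238977518818013
APPEND 31: p_15 = 31·16390251689625529019097 + 545586208912824669917 = 508643388587304224261924, q_15 = 31·372204238977518818013 + 12389651088370020360 = 11550721059391453378763 → 508643388587304224261924/11550721059391453378763
APPEND 4: p_16 = 4·508643388587304224261924 + 16390251689625529019097 = 2050963806038842426066793, q_16 = 4·11550721059391453378763 + 372204238977518818013 = 46575088476543332333065 → 2050963806038842426066793/46575088476543332333065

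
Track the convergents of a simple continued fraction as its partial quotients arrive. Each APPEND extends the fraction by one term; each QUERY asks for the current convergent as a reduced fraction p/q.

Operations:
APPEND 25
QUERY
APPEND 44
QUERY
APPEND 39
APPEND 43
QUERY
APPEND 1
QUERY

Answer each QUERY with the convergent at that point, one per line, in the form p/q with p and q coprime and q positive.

25/1
1101/44
1848553/73875
1891517/75592

APPEND 25: p_0 = 25·1 + 0 = 25, q_0 = 25·0 + 1 = 1 → 25/1
APPEND 44: p_1 = 44·25 + 1 = 1101, q_1 = 44·1 + 0 = 44 → 1101/44
APPEND 39: p_2 = 39·1101 + 25 = 42964, q_2 = 39·44 + 1 = 1717 → 42964/1717
APPEND 43: p_3 = 43·42964 + 1101 = 1848553, q_3 = 43·1717 + 44 = 73875 → 1848553/73875
APPEND 1: p_4 = 1·1848553 + 42964 = 1891517, q_4 = 1·73875 + 1717 = 75592 → 1891517/75592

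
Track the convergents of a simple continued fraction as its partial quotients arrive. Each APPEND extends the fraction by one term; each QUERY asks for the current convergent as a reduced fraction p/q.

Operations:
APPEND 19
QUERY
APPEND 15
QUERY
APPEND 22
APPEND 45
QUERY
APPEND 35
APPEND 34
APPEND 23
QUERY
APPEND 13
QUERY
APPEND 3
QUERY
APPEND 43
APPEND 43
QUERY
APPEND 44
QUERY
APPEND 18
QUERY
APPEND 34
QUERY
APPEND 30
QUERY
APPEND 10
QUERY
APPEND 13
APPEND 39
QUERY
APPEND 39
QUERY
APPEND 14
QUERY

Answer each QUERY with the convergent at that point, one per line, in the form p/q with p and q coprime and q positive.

APPEND 19: p_0 = 19·1 + 0 = 19, q_0 = 19·0 + 1 = 1 → 19/1
APPEND 15: p_1 = 15·19 + 1 = 286, q_1 = 15·1 + 0 = 15 → 286/15
APPEND 22: p_2 = 22·286 + 19 = 6311, q_2 = 22·15 + 1 = 331 → 6311/331
APPEND 45: p_3 = 45·6311 + 286 = 284281, q_3 = 45·331 + 15 = 14910 → 284281/14910
APPEND 35: p_4 = 35·284281 + 6311 = 9956146, q_4 = 35·14910 + 331 = 522181 → 9956146/522181
APPEND 34: p_5 = 34·9956146 + 284281 = 338793245, q_5 = 34·522181 + 14910 = 17769064 → 338793245/17769064
APPEND 23: p_6 = 23·338793245 + 9956146 = 7802200781, q_6 = 23·17769064 + 522181 = 409210653 → 7802200781/409210653
APPEND 13: p_7 = 13·7802200781 + 338793245 = 101767403398, q_7 = 13·409210653 + 17769064 = 5337507553 → 101767403398/5337507553
APPEND 3: p_8 = 3·101767403398 + 7802200781 = 313104410975, q_8 = 3·5337507553 + 409210653 = 16421733312 → 313104410975/16421733312
APPEND 43: p_9 = 43·313104410975 + 101767403398 = 13565257075323, q_9 = 43·16421733312 + 5337507553 = 711472039969 → 13565257075323/711472039969
APPEND 43: p_10 = 43·13565257075323 + 313104410975 = 583619158649864, q_10 = 43·711472039969 + 16421733312 = 30609719451979 → 583619158649864/30609719451979
APPEND 44: p_11 = 44·583619158649864 + 13565257075323 = 25692808237669339, q_11 = 44·30609719451979 + 711472039969 = 1347539127927045 → 25692808237669339/1347539127927045
APPEND 18: p_12 = 18·25692808237669339 + 583619158649864 = 463054167436697966, q_12 = 18·1347539127927045 + 30609719451979 = 24286314022138789 → 463054167436697966/24286314022138789
APPEND 34: p_13 = 34·463054167436697966 + 25692808237669339 = 15769534501085400183, q_13 = 34·24286314022138789 + 1347539127927045 = 827082215880645871 → 15769534501085400183/827082215880645871
APPEND 30: p_14 = 30·15769534501085400183 + 463054167436697966 = 473549089199998703456, q_14 = 30·827082215880645871 + 24286314022138789 = 24836752790441514919 → 473549089199998703456/24836752790441514919
APPEND 10: p_15 = 10·473549089199998703456 + 15769534501085400183 = 4751260426501072434743, q_15 = 10·24836752790441514919 + 827082215880645871 = 249194610120295795061 → 4751260426501072434743/249194610120295795061
APPEND 13: p_16 = 13·4751260426501072434743 + 473549089199998703456 = 62239934633713940355115, q_16 = 13·249194610120295795061 + 24836752790441514919 = 3264366684354286850712 → 62239934633713940355115/3264366684354286850712
APPEND 39: p_17 = 39·62239934633713940355115 + 4751260426501072434743 = 2432108711141344746284228, q_17 = 39·3264366684354286850712 + 249194610120295795061 = 127559495299937482972829 → 2432108711141344746284228/127559495299937482972829
APPEND 39: p_18 = 39·2432108711141344746284228 + 62239934633713940355115 = 94914479669146159045440007, q_18 = 39·127559495299937482972829 + 3264366684354286850712 = 4978084683381916122791043 → 94914479669146159045440007/4978084683381916122791043
APPEND 14: p_19 = 14·94914479669146159045440007 + 2432108711141344746284228 = 1331234824079187571382444326, q_19 = 14·4978084683381916122791043 + 127559495299937482972829 = 69820745062646763202047431 → 1331234824079187571382444326/69820745062646763202047431

19/1
286/15
284281/14910
7802200781/409210653
101767403398/5337507553
313104410975/16421733312
583619158649864/30609719451979
25692808237669339/1347539127927045
463054167436697966/24286314022138789
15769534501085400183/827082215880645871
473549089199998703456/24836752790441514919
4751260426501072434743/249194610120295795061
2432108711141344746284228/127559495299937482972829
94914479669146159045440007/4978084683381916122791043
1331234824079187571382444326/69820745062646763202047431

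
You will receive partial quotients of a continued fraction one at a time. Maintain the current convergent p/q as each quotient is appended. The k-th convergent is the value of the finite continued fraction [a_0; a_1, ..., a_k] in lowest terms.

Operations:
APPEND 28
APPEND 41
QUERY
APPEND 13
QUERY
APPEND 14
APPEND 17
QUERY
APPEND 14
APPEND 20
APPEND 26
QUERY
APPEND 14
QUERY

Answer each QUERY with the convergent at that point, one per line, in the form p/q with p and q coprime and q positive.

APPEND 28: p_0 = 28·1 + 0 = 28, q_0 = 28·0 + 1 = 1 → 28/1
APPEND 41: p_1 = 41·28 + 1 = 1149, q_1 = 41·1 + 0 = 41 → 1149/41
APPEND 13: p_2 = 13·1149 + 28 = 14965, q_2 = 13·41 + 1 = 534 → 14965/534
APPEND 14: p_3 = 14·14965 + 1149 = 210659, q_3 = 14·534 + 41 = 7517 → 210659/7517
APPEND 17: p_4 = 17·210659 + 14965 = 3596168, q_4 = 17·7517 + 534 = 128323 → 3596168/128323
APPEND 14: p_5 = 14·3596168 + 210659 = 50557011, q_5 = 14·128323 + 7517 = 1804039 → 50557011/1804039
APPEND 20: p_6 = 20·50557011 + 3596168 = 1014736388, q_6 = 20·1804039 + 128323 = 36209103 → 1014736388/36209103
APPEND 26: p_7 = 26·1014736388 + 50557011 = 26433703099, q_7 = 26·36209103 + 1804039 = 943240717 → 26433703099/943240717
APPEND 14: p_8 = 14·26433703099 + 1014736388 = 371086579774, q_8 = 14·943240717 + 36209103 = 13241579141 → 371086579774/13241579141

1149/41
14965/534
3596168/128323
26433703099/943240717
371086579774/13241579141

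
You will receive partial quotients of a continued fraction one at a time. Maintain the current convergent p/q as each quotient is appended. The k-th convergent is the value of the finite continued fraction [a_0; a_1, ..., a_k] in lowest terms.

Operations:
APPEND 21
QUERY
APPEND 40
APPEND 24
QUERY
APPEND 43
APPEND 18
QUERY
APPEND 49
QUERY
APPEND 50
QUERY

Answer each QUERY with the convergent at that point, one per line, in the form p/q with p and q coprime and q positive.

APPEND 21: p_0 = 21·1 + 0 = 21, q_0 = 21·0 + 1 = 1 → 21/1
APPEND 40: p_1 = 40·21 + 1 = 841, q_1 = 40·1 + 0 = 40 → 841/40
APPEND 24: p_2 = 24·841 + 21 = 20205, q_2 = 24·40 + 1 = 961 → 20205/961
APPEND 43: p_3 = 43·20205 + 841 = 869656, q_3 = 43·961 + 40 = 41363 → 869656/41363
APPEND 18: p_4 = 18·869656 + 20205 = 15674013, q_4 = 18·41363 + 961 = 745495 → 15674013/745495
APPEND 49: p_5 = 49·15674013 + 869656 = 768896293, q_5 = 49·745495 + 41363 = 36570618 → 768896293/36570618
APPEND 50: p_6 = 50·768896293 + 15674013 = 38460488663, q_6 = 50·36570618 + 745495 = 1829276395 → 38460488663/1829276395

21/1
20205/961
15674013/745495
768896293/36570618
38460488663/1829276395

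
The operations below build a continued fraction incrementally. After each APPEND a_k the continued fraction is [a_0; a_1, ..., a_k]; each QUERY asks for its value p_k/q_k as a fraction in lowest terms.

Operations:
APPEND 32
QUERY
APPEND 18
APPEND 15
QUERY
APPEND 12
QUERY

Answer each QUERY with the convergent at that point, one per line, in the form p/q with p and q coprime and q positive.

APPEND 32: p_0 = 32·1 + 0 = 32, q_0 = 32·0 + 1 = 1 → 32/1
APPEND 18: p_1 = 18·32 + 1 = 577, q_1 = 18·1 + 0 = 18 → 577/18
APPEND 15: p_2 = 15·577 + 32 = 8687, q_2 = 15·18 + 1 = 271 → 8687/271
APPEND 12: p_3 = 12·8687 + 577 = 104821, q_3 = 12·271 + 18 = 3270 → 104821/3270

32/1
8687/271
104821/3270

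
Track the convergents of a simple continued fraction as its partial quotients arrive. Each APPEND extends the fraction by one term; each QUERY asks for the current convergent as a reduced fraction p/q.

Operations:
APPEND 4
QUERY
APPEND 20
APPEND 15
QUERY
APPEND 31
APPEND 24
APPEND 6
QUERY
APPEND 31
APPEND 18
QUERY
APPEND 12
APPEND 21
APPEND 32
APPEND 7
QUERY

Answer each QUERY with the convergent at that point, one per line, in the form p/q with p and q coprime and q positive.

APPEND 4: p_0 = 4·1 + 0 = 4, q_0 = 4·0 + 1 = 1 → 4/1
APPEND 20: p_1 = 20·4 + 1 = 81, q_1 = 20·1 + 0 = 20 → 81/20
APPEND 15: p_2 = 15·81 + 4 = 1219, q_2 = 15·20 + 1 = 301 → 1219/301
APPEND 31: p_3 = 31·1219 + 81 = 37870, q_3 = 31·301 + 20 = 9351 → 37870/9351
APPEND 24: p_4 = 24·37870 + 1219 = 910099, q_4 = 24·9351 + 301 = 224725 → 910099/224725
APPEND 6: p_5 = 6·910099 + 37870 = 5498464, q_5 = 6·224725 + 9351 = 1357701 → 5498464/1357701
APPEND 31: p_6 = 31·5498464 + 910099 = 171362483, q_6 = 31·1357701 + 224725 = 42313456 → 171362483/42313456
APPEND 18: p_7 = 18·171362483 + 5498464 = 3090023158, q_7 = 18·42313456 + 1357701 = 762999909 → 3090023158/762999909
APPEND 12: p_8 = 12·3090023158 + 171362483 = 37251640379, q_8 = 12·762999909 + 42313456 = 9198312364 → 37251640379/9198312364
APPEND 21: p_9 = 21·37251640379 + 3090023158 = 785374471117, q_9 = 21·9198312364 + 762999909 = 193927559553 → 785374471117/193927559553
APPEND 32: p_10 = 32·785374471117 + 37251640379 = 25169234716123, q_10 = 32·193927559553 + 9198312364 = 6214880218060 → 25169234716123/6214880218060
APPEND 7: p_11 = 7·25169234716123 + 785374471117 = 176970017483978, q_11 = 7·6214880218060 + 193927559553 = 43698089085973 → 176970017483978/43698089085973

4/1
1219/301
5498464/1357701
3090023158/762999909
176970017483978/43698089085973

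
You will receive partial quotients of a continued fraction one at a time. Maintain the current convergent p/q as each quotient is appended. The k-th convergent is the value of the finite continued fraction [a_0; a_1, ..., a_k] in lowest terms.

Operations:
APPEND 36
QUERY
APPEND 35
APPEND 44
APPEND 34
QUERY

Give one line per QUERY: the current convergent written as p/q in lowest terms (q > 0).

APPEND 36: p_0 = 36·1 + 0 = 36, q_0 = 36·0 + 1 = 1 → 36/1
APPEND 35: p_1 = 35·36 + 1 = 1261, q_1 = 35·1 + 0 = 35 → 1261/35
APPEND 44: p_2 = 44·1261 + 36 = 55520, q_2 = 44·35 + 1 = 1541 → 55520/1541
APPEND 34: p_3 = 34·55520 + 1261 = 1888941, q_3 = 34·1541 + 35 = 52429 → 1888941/52429

36/1
1888941/52429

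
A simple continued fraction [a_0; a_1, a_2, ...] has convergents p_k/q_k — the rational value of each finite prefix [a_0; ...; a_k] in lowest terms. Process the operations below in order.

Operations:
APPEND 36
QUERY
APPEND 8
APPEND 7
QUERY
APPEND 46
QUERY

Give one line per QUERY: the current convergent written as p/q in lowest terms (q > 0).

36/1
2059/57
95003/2630

APPEND 36: p_0 = 36·1 + 0 = 36, q_0 = 36·0 + 1 = 1 → 36/1
APPEND 8: p_1 = 8·36 + 1 = 289, q_1 = 8·1 + 0 = 8 → 289/8
APPEND 7: p_2 = 7·289 + 36 = 2059, q_2 = 7·8 + 1 = 57 → 2059/57
APPEND 46: p_3 = 46·2059 + 289 = 95003, q_3 = 46·57 + 8 = 2630 → 95003/2630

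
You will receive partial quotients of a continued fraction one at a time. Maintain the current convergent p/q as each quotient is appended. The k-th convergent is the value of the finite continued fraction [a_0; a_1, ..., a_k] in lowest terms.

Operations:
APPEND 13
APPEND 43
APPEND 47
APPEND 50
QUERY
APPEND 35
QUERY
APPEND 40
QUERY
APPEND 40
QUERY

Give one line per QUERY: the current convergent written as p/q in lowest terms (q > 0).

APPEND 13: p_0 = 13·1 + 0 = 13, q_0 = 13·0 + 1 = 1 → 13/1
APPEND 43: p_1 = 43·13 + 1 = 560, q_1 = 43·1 + 0 = 43 → 560/43
APPEND 47: p_2 = 47·560 + 13 = 26333, q_2 = 47·43 + 1 = 2022 → 26333/2022
APPEND 50: p_3 = 50·26333 + 560 = 1317210, q_3 = 50·2022 + 43 = 101143 → 1317210/101143
APPEND 35: p_4 = 35·1317210 + 26333 = 46128683, q_4 = 35·101143 + 2022 = 3542027 → 46128683/3542027
APPEND 40: p_5 = 40·46128683 + 1317210 = 1846464530, q_5 = 40·3542027 + 101143 = 141782223 → 1846464530/141782223
APPEND 40: p_6 = 40·1846464530 + 46128683 = 73904709883, q_6 = 40·141782223 + 3542027 = 5674830947 → 73904709883/5674830947

1317210/101143
46128683/3542027
1846464530/141782223
73904709883/5674830947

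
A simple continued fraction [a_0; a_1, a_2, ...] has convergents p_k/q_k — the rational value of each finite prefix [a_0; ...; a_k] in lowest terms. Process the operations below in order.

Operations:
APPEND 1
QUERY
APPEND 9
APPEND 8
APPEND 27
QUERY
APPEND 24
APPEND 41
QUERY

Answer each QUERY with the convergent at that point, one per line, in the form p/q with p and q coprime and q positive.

1/1
2197/1980
2167366/1953293

APPEND 1: p_0 = 1·1 + 0 = 1, q_0 = 1·0 + 1 = 1 → 1/1
APPEND 9: p_1 = 9·1 + 1 = 10, q_1 = 9·1 + 0 = 9 → 10/9
APPEND 8: p_2 = 8·10 + 1 = 81, q_2 = 8·9 + 1 = 73 → 81/73
APPEND 27: p_3 = 27·81 + 10 = 2197, q_3 = 27·73 + 9 = 1980 → 2197/1980
APPEND 24: p_4 = 24·2197 + 81 = 52809, q_4 = 24·1980 + 73 = 47593 → 52809/47593
APPEND 41: p_5 = 41·52809 + 2197 = 2167366, q_5 = 41·47593 + 1980 = 1953293 → 2167366/1953293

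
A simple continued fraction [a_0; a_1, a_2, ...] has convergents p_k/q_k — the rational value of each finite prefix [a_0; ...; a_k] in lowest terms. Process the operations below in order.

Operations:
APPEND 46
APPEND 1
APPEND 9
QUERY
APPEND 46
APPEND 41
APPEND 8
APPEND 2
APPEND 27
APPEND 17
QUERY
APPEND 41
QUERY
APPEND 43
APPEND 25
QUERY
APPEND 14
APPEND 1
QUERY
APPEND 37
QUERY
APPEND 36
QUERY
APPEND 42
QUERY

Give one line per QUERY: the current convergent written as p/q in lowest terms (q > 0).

469/10
7076673957/150887873
290559017702/6195259585
312818419896277/6669871510285
4704777412879298/100314619704303
178468723269517047/3805285677253229
6429578815115492990/137090599000820547
270220778958120222627/5761610443711716203

APPEND 46: p_0 = 46·1 + 0 = 46, q_0 = 46·0 + 1 = 1 → 46/1
APPEND 1: p_1 = 1·46 + 1 = 47, q_1 = 1·1 + 0 = 1 → 47/1
APPEND 9: p_2 = 9·47 + 46 = 469, q_2 = 9·1 + 1 = 10 → 469/10
APPEND 46: p_3 = 46·469 + 47 = 21621, q_3 = 46·10 + 1 = 461 → 21621/461
APPEND 41: p_4 = 41·21621 + 469 = 886930, q_4 = 41·461 + 10 = 18911 → 886930/18911
APPEND 8: p_5 = 8·886930 + 21621 = 7117061, q_5 = 8·18911 + 461 = 151749 → 7117061/151749
APPEND 2: p_6 = 2·7117061 + 886930 = 15121052, q_6 = 2·151749 + 18911 = 322409 → 15121052/322409
APPEND 27: p_7 = 27·15121052 + 7117061 = 415385465, q_7 = 27·322409 + 151749 = 8856792 → 415385465/8856792
APPEND 17: p_8 = 17·415385465 + 15121052 = 7076673957, q_8 = 17·8856792 + 322409 = 150887873 → 7076673957/150887873
APPEND 41: p_9 = 41·7076673957 + 415385465 = 290559017702, q_9 = 41·150887873 + 8856792 = 6195259585 → 290559017702/6195259585
APPEND 43: p_10 = 43·290559017702 + 7076673957 = 12501114435143, q_10 = 43·6195259585 + 150887873 = 266547050028 → 12501114435143/266547050028
APPEND 25: p_11 = 25·12501114435143 + 290559017702 = 312818419896277, q_11 = 25·266547050028 + 6195259585 = 6669871510285 → 312818419896277/6669871510285
APPEND 14: p_12 = 14·312818419896277 + 12501114435143 = 4391958992983021, q_12 = 14·6669871510285 + 266547050028 = 93644748194018 → 4391958992983021/93644748194018
APPEND 1: p_13 = 1·4391958992983021 + 312818419896277 = 4704777412879298, q_13 = 1·93644748194018 + 6669871510285 = 100314619704303 → 4704777412879298/100314619704303
APPEND 37: p_14 = 37·4704777412879298 + 4391958992983021 = 178468723269517047, q_14 = 37·100314619704303 + 93644748194018 = 3805285677253229 → 178468723269517047/3805285677253229
APPEND 36: p_15 = 36·178468723269517047 + 4704777412879298 = 6429578815115492990, q_15 = 36·3805285677253229 + 100314619704303 = 137090599000820547 → 6429578815115492990/137090599000820547
APPEND 42: p_16 = 42·6429578815115492990 + 178468723269517047 = 270220778958120222627, q_16 = 42·137090599000820547 + 3805285677253229 = 5761610443711716203 → 270220778958120222627/5761610443711716203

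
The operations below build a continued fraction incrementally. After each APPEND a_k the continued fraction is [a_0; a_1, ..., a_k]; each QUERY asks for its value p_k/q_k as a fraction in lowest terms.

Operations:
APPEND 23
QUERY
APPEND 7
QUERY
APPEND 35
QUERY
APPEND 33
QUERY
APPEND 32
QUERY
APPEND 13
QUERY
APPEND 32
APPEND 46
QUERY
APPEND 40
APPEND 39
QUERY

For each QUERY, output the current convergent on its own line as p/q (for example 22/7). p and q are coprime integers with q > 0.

APPEND 23: p_0 = 23·1 + 0 = 23, q_0 = 23·0 + 1 = 1 → 23/1
APPEND 7: p_1 = 7·23 + 1 = 162, q_1 = 7·1 + 0 = 7 → 162/7
APPEND 35: p_2 = 35·162 + 23 = 5693, q_2 = 35·7 + 1 = 246 → 5693/246
APPEND 33: p_3 = 33·5693 + 162 = 188031, q_3 = 33·246 + 7 = 8125 → 188031/8125
APPEND 32: p_4 = 32·188031 + 5693 = 6022685, q_4 = 32·8125 + 246 = 260246 → 6022685/260246
APPEND 13: p_5 = 13·6022685 + 188031 = 78482936, q_5 = 13·260246 + 8125 = 3391323 → 78482936/3391323
APPEND 32: p_6 = 32·78482936 + 6022685 = 2517476637, q_6 = 32·3391323 + 260246 = 108782582 → 2517476637/108782582
APPEND 46: p_7 = 46·2517476637 + 78482936 = 115882408238, q_7 = 46·108782582 + 3391323 = 5007390095 → 115882408238/5007390095
APPEND 40: p_8 = 40·115882408238 + 2517476637 = 4637813806157, q_8 = 40·5007390095 + 108782582 = 200404386382 → 4637813806157/200404386382
APPEND 39: p_9 = 39·4637813806157 + 115882408238 = 180990620848361, q_9 = 39·200404386382 + 5007390095 = 7820778458993 → 180990620848361/7820778458993

23/1
162/7
5693/246
188031/8125
6022685/260246
78482936/3391323
115882408238/5007390095
180990620848361/7820778458993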